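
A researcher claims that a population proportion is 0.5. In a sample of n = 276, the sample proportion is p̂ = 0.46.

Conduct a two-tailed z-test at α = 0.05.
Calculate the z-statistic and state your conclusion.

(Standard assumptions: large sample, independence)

Answer: z = -1.3291, fail to reject H₀

Derivation:
H₀: p = 0.5, H₁: p ≠ 0.5
Standard error: SE = √(p₀(1-p₀)/n) = √(0.5×0.5/276) = 0.030096
z-statistic: z = (p̂ - p₀)/SE = (0.46 - 0.5)/0.030096 = -1.3291
Critical value: z_0.025 = ±1.960
p-value = 0.1838
Decision: fail to reject H₀ at α = 0.05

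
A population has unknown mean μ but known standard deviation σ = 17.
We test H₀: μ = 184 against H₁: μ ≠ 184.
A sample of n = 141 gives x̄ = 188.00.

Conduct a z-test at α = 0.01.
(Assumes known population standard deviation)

Standard error: SE = σ/√n = 17/√141 = 1.4317
z-statistic: z = (x̄ - μ₀)/SE = (188.00 - 184)/1.4317 = 2.7939
Critical value: ±2.576
p-value = 0.0052
Decision: reject H₀

Answer: z = 2.7939, reject H₀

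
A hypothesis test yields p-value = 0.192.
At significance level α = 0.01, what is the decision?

Answer: fail to reject H₀

Derivation:
Compare p-value to α:
0.192 ≥ 0.01
Decision: fail to reject H₀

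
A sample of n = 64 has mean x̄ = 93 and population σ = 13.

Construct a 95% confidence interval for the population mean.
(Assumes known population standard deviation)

Answer: (89.8150, 96.1850)

Derivation:
Confidence level: 95%, α = 0.05
z_0.025 = 1.960
SE = σ/√n = 13/√64 = 1.6250
Margin of error = 1.960 × 1.6250 = 3.1850
CI: x̄ ± margin = 93 ± 3.1850
CI: (89.8150, 96.1850)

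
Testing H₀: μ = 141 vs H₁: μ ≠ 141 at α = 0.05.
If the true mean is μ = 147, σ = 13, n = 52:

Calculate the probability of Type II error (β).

Answer: β ≈ 0.0856

Derivation:
SE = σ/√n = 13/√52 = 1.8028
Critical values: μ₀ ± z_0.025×SE = 141 ± 1.960×1.8028
Acceptance region: (137.4665, 144.5335)
Under H₁ (μ = 147): z_high = (144.5335 - 147)/1.8028 = -1.3681, z_low = (137.4665 - 147)/1.8028 = -5.2882
β = P(not reject | H₁) = Φ(-1.3681) - Φ(-5.2882) ≈ 0.0856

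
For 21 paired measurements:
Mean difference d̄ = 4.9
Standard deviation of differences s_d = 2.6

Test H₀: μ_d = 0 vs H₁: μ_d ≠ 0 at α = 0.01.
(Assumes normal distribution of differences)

df = n - 1 = 20
SE = s_d/√n = 2.6/√21 = 0.5674
t = d̄/SE = 4.9/0.5674 = 8.6359
Critical value: t_{0.005,20} = ±2.845
p-value < 0.0001
Decision: reject H₀

Answer: t = 8.6359, reject H₀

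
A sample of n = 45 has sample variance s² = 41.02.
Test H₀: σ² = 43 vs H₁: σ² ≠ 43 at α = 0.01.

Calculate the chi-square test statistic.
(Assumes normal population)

df = n - 1 = 44
χ² = (n-1)s²/σ₀² = 44×41.02/43 = 41.9740
Critical values: χ²_{0.995,44} = 23.584, χ²_{0.005,44} = 71.893
Rejection region: χ² < 23.584 or χ² > 71.893
Decision: fail to reject H₀

Answer: χ² = 41.9740, fail to reject H₀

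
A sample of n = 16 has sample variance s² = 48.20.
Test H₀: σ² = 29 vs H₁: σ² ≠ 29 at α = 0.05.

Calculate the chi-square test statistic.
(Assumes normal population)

Answer: χ² = 24.9310, fail to reject H₀

Derivation:
df = n - 1 = 15
χ² = (n-1)s²/σ₀² = 15×48.20/29 = 24.9310
Critical values: χ²_{0.975,15} = 6.262, χ²_{0.025,15} = 27.488
Rejection region: χ² < 6.262 or χ² > 27.488
Decision: fail to reject H₀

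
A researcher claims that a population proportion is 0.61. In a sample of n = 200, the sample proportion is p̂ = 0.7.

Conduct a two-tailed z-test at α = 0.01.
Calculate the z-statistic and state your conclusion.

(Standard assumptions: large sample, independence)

H₀: p = 0.61, H₁: p ≠ 0.61
Standard error: SE = √(p₀(1-p₀)/n) = √(0.61×0.39/200) = 0.034489
z-statistic: z = (p̂ - p₀)/SE = (0.7 - 0.61)/0.034489 = 2.6095
Critical value: z_0.005 = ±2.576
p-value = 0.0091
Decision: reject H₀ at α = 0.01

Answer: z = 2.6095, reject H₀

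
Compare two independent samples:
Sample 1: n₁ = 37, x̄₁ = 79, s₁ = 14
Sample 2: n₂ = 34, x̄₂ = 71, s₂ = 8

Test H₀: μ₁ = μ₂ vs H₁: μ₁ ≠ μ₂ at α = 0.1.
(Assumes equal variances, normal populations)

Answer: t = 2.9214, reject H₀

Derivation:
Pooled variance: s²_p = [36×14² + 33×8²]/(69) = 132.8696
s_p = 11.5269
SE = s_p×√(1/n₁ + 1/n₂) = 11.5269×√(1/37 + 1/34) = 2.7384
t = (x̄₁ - x̄₂)/SE = (79 - 71)/2.7384 = 2.9214
df = 69, t-critical = ±1.667
Decision: reject H₀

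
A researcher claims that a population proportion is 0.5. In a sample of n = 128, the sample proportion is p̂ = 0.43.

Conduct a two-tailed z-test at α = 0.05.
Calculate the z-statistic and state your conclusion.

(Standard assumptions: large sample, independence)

H₀: p = 0.5, H₁: p ≠ 0.5
Standard error: SE = √(p₀(1-p₀)/n) = √(0.5×0.5/128) = 0.044194
z-statistic: z = (p̂ - p₀)/SE = (0.43 - 0.5)/0.044194 = -1.5839
Critical value: z_0.025 = ±1.960
p-value = 0.1132
Decision: fail to reject H₀ at α = 0.05

Answer: z = -1.5839, fail to reject H₀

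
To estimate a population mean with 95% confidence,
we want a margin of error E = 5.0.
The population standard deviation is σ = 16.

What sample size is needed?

z_0.025 = 1.960
n = (z×σ/E)² = (1.960×16/5.0)²
n = 39.3380
Round up: n = 40

Answer: n = 40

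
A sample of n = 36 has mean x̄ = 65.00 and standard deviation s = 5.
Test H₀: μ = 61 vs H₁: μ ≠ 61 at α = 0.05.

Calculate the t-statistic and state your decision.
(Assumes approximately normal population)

Answer: t = 4.8002, reject H₀

Derivation:
df = n - 1 = 35
SE = s/√n = 5/√36 = 0.8333
t = (x̄ - μ₀)/SE = (65.00 - 61)/0.8333 = 4.8002
Critical value: t_{0.025,35} = ±2.030
p-value < 0.0001
Decision: reject H₀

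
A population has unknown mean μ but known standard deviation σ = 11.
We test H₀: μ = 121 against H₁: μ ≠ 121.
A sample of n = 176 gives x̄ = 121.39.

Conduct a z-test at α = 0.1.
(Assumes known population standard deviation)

Answer: z = 0.4703, fail to reject H₀

Derivation:
Standard error: SE = σ/√n = 11/√176 = 0.8292
z-statistic: z = (x̄ - μ₀)/SE = (121.39 - 121)/0.8292 = 0.4703
Critical value: ±1.645
p-value = 0.6381
Decision: fail to reject H₀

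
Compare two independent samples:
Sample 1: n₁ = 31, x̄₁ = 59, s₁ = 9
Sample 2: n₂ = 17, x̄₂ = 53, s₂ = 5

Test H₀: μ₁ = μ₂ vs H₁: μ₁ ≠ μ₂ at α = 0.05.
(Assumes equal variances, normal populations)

Pooled variance: s²_p = [30×9² + 16×5²]/(46) = 61.5217
s_p = 7.8436
SE = s_p×√(1/n₁ + 1/n₂) = 7.8436×√(1/31 + 1/17) = 2.3672
t = (x̄₁ - x̄₂)/SE = (59 - 53)/2.3672 = 2.5346
df = 46, t-critical = ±2.013
Decision: reject H₀

Answer: t = 2.5346, reject H₀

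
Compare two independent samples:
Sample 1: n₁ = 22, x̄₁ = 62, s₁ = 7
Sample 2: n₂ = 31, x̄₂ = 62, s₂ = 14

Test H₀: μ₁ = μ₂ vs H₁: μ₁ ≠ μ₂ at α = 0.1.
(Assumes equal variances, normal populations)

Answer: t = 0.0000, fail to reject H₀

Derivation:
Pooled variance: s²_p = [21×7² + 30×14²]/(51) = 135.4706
s_p = 11.6392
SE = s_p×√(1/n₁ + 1/n₂) = 11.6392×√(1/22 + 1/31) = 3.2447
t = (x̄₁ - x̄₂)/SE = (62 - 62)/3.2447 = 0.0000
df = 51, t-critical = ±1.675
Decision: fail to reject H₀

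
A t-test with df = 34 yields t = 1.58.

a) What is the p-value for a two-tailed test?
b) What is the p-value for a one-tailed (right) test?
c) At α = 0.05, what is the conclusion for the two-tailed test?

Using t-distribution with df = 34:
a) Two-tailed: p = 2×P(T > 1.58) = 0.1234
b) One-tailed: p = P(T > 1.58) = 0.0617
c) 0.1234 ≥ 0.05, fail to reject H₀

Answer: a) 0.1234, b) 0.0617, c) fail to reject H₀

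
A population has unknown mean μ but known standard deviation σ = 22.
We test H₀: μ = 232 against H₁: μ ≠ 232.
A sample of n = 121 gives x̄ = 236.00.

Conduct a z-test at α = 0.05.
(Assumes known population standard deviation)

Answer: z = 2.0000, reject H₀

Derivation:
Standard error: SE = σ/√n = 22/√121 = 2.0000
z-statistic: z = (x̄ - μ₀)/SE = (236.00 - 232)/2.0000 = 2.0000
Critical value: ±1.960
p-value = 0.0455
Decision: reject H₀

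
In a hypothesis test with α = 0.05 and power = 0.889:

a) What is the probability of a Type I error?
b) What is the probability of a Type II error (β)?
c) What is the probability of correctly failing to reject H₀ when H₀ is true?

Answer: a) 0.05, b) 0.111, c) 0.95

Derivation:
a) Type I error probability = α = 0.05
b) Power = P(reject H₀ | H₁ true) = 1 - β = 0.889, so Type II error probability = β = 1 - Power = 0.111
c) P(fail to reject H₀ | H₀ true) = 1 - α = 0.95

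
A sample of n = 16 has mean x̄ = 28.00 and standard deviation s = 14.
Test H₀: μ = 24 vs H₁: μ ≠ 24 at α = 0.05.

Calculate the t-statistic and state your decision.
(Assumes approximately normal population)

df = n - 1 = 15
SE = s/√n = 14/√16 = 3.5000
t = (x̄ - μ₀)/SE = (28.00 - 24)/3.5000 = 1.1429
Critical value: t_{0.025,15} = ±2.131
p-value ≈ 0.2710
Decision: fail to reject H₀

Answer: t = 1.1429, fail to reject H₀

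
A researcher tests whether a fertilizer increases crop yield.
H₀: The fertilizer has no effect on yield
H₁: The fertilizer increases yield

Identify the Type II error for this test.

Answer: Failing to recommend an effective fertilizer

Derivation:
Type I error (α): Rejecting H₀ when H₀ is true
Type II error (β): Failing to reject H₀ when H₁ is true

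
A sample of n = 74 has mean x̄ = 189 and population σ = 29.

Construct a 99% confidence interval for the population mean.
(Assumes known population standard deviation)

Confidence level: 99%, α = 0.01
z_0.005 = 2.576
SE = σ/√n = 29/√74 = 3.3712
Margin of error = 2.576 × 3.3712 = 8.6842
CI: x̄ ± margin = 189 ± 8.6842
CI: (180.3158, 197.6842)

Answer: (180.3158, 197.6842)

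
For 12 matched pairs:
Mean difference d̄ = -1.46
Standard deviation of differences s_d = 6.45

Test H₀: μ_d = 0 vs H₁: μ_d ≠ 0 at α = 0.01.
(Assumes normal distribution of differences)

Answer: t = -0.7841, fail to reject H₀

Derivation:
df = n - 1 = 11
SE = s_d/√n = 6.45/√12 = 1.8620
t = d̄/SE = -1.46/1.8620 = -0.7841
Critical value: t_{0.005,11} = ±3.106
p-value ≈ 0.4495
Decision: fail to reject H₀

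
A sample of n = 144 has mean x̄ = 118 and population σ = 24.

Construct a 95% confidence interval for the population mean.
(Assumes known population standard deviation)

Confidence level: 95%, α = 0.05
z_0.025 = 1.960
SE = σ/√n = 24/√144 = 2.0000
Margin of error = 1.960 × 2.0000 = 3.9200
CI: x̄ ± margin = 118 ± 3.9200
CI: (114.0800, 121.9200)

Answer: (114.0800, 121.9200)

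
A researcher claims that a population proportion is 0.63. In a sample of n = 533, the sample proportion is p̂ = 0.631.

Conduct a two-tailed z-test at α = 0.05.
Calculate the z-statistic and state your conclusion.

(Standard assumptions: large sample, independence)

Answer: z = 0.0478, fail to reject H₀

Derivation:
H₀: p = 0.63, H₁: p ≠ 0.63
Standard error: SE = √(p₀(1-p₀)/n) = √(0.63×0.37/533) = 0.020913
z-statistic: z = (p̂ - p₀)/SE = (0.631 - 0.63)/0.020913 = 0.0478
Critical value: z_0.025 = ±1.960
p-value = 0.9619
Decision: fail to reject H₀ at α = 0.05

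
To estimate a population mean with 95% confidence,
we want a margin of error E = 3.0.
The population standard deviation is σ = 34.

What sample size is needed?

Answer: n = 494

Derivation:
z_0.025 = 1.960
n = (z×σ/E)² = (1.960×34/3.0)²
n = 493.4322
Round up: n = 494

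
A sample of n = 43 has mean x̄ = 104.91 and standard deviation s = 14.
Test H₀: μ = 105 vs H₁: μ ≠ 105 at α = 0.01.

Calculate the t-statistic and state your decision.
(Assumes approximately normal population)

df = n - 1 = 42
SE = s/√n = 14/√43 = 2.1350
t = (x̄ - μ₀)/SE = (104.91 - 105)/2.1350 = -0.0422
Critical value: t_{0.005,42} = ±2.698
p-value ≈ 0.9665
Decision: fail to reject H₀

Answer: t = -0.0422, fail to reject H₀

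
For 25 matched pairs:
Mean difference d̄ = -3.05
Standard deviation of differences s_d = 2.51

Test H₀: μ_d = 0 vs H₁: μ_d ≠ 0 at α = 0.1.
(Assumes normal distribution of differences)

df = n - 1 = 24
SE = s_d/√n = 2.51/√25 = 0.5020
t = d̄/SE = -3.05/0.5020 = -6.0757
Critical value: t_{0.05,24} = ±1.711
p-value < 0.0001
Decision: reject H₀

Answer: t = -6.0757, reject H₀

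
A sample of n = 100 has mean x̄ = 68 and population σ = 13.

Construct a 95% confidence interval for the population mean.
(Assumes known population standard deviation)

Answer: (65.4520, 70.5480)

Derivation:
Confidence level: 95%, α = 0.05
z_0.025 = 1.960
SE = σ/√n = 13/√100 = 1.3000
Margin of error = 1.960 × 1.3000 = 2.5480
CI: x̄ ± margin = 68 ± 2.5480
CI: (65.4520, 70.5480)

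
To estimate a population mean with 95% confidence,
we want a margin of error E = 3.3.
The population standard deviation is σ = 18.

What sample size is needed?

Answer: n = 115

Derivation:
z_0.025 = 1.960
n = (z×σ/E)² = (1.960×18/3.3)²
n = 114.2955
Round up: n = 115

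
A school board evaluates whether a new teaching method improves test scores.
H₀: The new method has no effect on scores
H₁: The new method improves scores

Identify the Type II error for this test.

Type I error (α): Rejecting H₀ when H₀ is true
Type II error (β): Failing to reject H₀ when H₁ is true

Answer: Failing to adopt an effective teaching method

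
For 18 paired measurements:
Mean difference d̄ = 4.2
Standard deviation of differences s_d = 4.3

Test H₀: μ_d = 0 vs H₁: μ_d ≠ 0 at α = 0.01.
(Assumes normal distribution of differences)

df = n - 1 = 17
SE = s_d/√n = 4.3/√18 = 1.0135
t = d̄/SE = 4.2/1.0135 = 4.1441
Critical value: t_{0.005,17} = ±2.898
p-value ≈ 0.0007
Decision: reject H₀

Answer: t = 4.1441, reject H₀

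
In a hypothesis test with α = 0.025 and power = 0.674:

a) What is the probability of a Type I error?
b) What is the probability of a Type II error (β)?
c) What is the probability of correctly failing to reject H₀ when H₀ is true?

Answer: a) 0.025, b) 0.326, c) 0.975

Derivation:
a) Type I error probability = α = 0.025
b) Power = P(reject H₀ | H₁ true) = 1 - β = 0.674, so Type II error probability = β = 1 - Power = 0.326
c) P(fail to reject H₀ | H₀ true) = 1 - α = 0.975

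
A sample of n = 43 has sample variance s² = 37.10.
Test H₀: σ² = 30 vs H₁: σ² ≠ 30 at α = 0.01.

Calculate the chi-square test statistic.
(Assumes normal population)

df = n - 1 = 42
χ² = (n-1)s²/σ₀² = 42×37.10/30 = 51.9400
Critical values: χ²_{0.995,42} = 22.138, χ²_{0.005,42} = 69.336
Rejection region: χ² < 22.138 or χ² > 69.336
Decision: fail to reject H₀

Answer: χ² = 51.9400, fail to reject H₀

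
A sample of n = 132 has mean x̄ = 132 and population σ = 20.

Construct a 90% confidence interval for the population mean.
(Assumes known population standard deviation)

Answer: (129.1364, 134.8636)

Derivation:
Confidence level: 90%, α = 0.1
z_0.05 = 1.645
SE = σ/√n = 20/√132 = 1.7408
Margin of error = 1.645 × 1.7408 = 2.8636
CI: x̄ ± margin = 132 ± 2.8636
CI: (129.1364, 134.8636)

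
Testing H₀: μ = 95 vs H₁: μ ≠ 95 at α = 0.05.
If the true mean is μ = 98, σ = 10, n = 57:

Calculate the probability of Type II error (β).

Answer: β ≈ 0.3802

Derivation:
SE = σ/√n = 10/√57 = 1.3245
Critical values: μ₀ ± z_0.025×SE = 95 ± 1.960×1.3245
Acceptance region: (92.4040, 97.5960)
Under H₁ (μ = 98): z_high = (97.5960 - 98)/1.3245 = -0.3050, z_low = (92.4040 - 98)/1.3245 = -4.2250
β = P(not reject | H₁) = Φ(-0.3050) - Φ(-4.2250) ≈ 0.3802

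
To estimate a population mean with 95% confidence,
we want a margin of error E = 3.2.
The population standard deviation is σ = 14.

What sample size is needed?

Answer: n = 74

Derivation:
z_0.025 = 1.960
n = (z×σ/E)² = (1.960×14/3.2)²
n = 73.5306
Round up: n = 74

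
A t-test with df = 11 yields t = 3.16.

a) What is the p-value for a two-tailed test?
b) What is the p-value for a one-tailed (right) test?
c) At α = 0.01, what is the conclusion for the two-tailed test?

Answer: a) 0.0091, b) 0.0045, c) reject H₀

Derivation:
Using t-distribution with df = 11:
a) Two-tailed: p = 2×P(T > 3.16) = 0.0091
b) One-tailed: p = P(T > 3.16) = 0.0045
c) 0.0091 < 0.01, reject H₀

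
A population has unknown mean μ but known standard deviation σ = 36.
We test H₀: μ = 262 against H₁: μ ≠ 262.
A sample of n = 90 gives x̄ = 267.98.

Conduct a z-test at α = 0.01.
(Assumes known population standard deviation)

Standard error: SE = σ/√n = 36/√90 = 3.7947
z-statistic: z = (x̄ - μ₀)/SE = (267.98 - 262)/3.7947 = 1.5759
Critical value: ±2.576
p-value = 0.1150
Decision: fail to reject H₀

Answer: z = 1.5759, fail to reject H₀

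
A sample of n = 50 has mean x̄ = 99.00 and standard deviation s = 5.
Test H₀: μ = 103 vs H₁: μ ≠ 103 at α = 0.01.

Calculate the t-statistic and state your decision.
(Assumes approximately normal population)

df = n - 1 = 49
SE = s/√n = 5/√50 = 0.7071
t = (x̄ - μ₀)/SE = (99.00 - 103)/0.7071 = -5.6569
Critical value: t_{0.005,49} = ±2.680
p-value < 0.0001
Decision: reject H₀

Answer: t = -5.6569, reject H₀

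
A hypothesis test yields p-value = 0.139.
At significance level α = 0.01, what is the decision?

Answer: fail to reject H₀

Derivation:
Compare p-value to α:
0.139 ≥ 0.01
Decision: fail to reject H₀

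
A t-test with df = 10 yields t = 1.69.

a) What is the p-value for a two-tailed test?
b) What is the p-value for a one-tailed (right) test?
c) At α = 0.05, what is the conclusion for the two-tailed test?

Using t-distribution with df = 10:
a) Two-tailed: p = 2×P(T > 1.69) = 0.1219
b) One-tailed: p = P(T > 1.69) = 0.0610
c) 0.1219 ≥ 0.05, fail to reject H₀

Answer: a) 0.1219, b) 0.0610, c) fail to reject H₀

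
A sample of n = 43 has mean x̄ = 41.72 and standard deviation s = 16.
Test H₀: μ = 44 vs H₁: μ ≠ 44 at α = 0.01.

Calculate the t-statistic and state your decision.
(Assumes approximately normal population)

df = n - 1 = 42
SE = s/√n = 16/√43 = 2.4400
t = (x̄ - μ₀)/SE = (41.72 - 44)/2.4400 = -0.9344
Critical value: t_{0.005,42} = ±2.698
p-value ≈ 0.3554
Decision: fail to reject H₀

Answer: t = -0.9344, fail to reject H₀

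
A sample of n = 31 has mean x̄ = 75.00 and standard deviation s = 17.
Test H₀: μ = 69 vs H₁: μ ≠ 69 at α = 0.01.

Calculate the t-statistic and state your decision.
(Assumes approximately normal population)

Answer: t = 1.9651, fail to reject H₀

Derivation:
df = n - 1 = 30
SE = s/√n = 17/√31 = 3.0533
t = (x̄ - μ₀)/SE = (75.00 - 69)/3.0533 = 1.9651
Critical value: t_{0.005,30} = ±2.750
p-value ≈ 0.0587
Decision: fail to reject H₀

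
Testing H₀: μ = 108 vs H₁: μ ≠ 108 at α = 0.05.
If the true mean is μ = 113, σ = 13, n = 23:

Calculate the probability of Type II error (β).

SE = σ/√n = 13/√23 = 2.7107
Critical values: μ₀ ± z_0.025×SE = 108 ± 1.960×2.7107
Acceptance region: (102.6870, 113.3130)
Under H₁ (μ = 113): z_high = (113.3130 - 113)/2.7107 = 0.1155, z_low = (102.6870 - 113)/2.7107 = -3.8046
β = P(not reject | H₁) = Φ(0.1155) - Φ(-3.8046) ≈ 0.5459

Answer: β ≈ 0.5459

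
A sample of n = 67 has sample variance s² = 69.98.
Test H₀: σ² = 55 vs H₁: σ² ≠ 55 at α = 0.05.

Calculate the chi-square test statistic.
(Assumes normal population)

df = n - 1 = 66
χ² = (n-1)s²/σ₀² = 66×69.98/55 = 83.9760
Critical values: χ²_{0.975,66} = 45.431, χ²_{0.025,66} = 90.349
Rejection region: χ² < 45.431 or χ² > 90.349
Decision: fail to reject H₀

Answer: χ² = 83.9760, fail to reject H₀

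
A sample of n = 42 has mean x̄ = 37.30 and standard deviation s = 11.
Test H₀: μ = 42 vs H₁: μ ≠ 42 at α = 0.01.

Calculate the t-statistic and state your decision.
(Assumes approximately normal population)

Answer: t = -2.7691, reject H₀

Derivation:
df = n - 1 = 41
SE = s/√n = 11/√42 = 1.6973
t = (x̄ - μ₀)/SE = (37.30 - 42)/1.6973 = -2.7691
Critical value: t_{0.005,41} = ±2.701
p-value ≈ 0.0084
Decision: reject H₀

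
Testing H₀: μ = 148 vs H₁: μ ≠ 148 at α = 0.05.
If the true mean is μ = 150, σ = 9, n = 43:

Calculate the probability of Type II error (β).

SE = σ/√n = 9/√43 = 1.3725
Critical values: μ₀ ± z_0.025×SE = 148 ± 1.960×1.3725
Acceptance region: (145.3099, 150.6901)
Under H₁ (μ = 150): z_high = (150.6901 - 150)/1.3725 = 0.5028, z_low = (145.3099 - 150)/1.3725 = -3.4172
β = P(not reject | H₁) = Φ(0.5028) - Φ(-3.4172) ≈ 0.6921

Answer: β ≈ 0.6921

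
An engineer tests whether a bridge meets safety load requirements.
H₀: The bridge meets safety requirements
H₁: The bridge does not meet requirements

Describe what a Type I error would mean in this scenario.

Answer: Unnecessarily closing a safe bridge for repairs

Derivation:
Type I error: rejecting H₀ when it is actually true (false positive).
Type II error: failing to reject H₀ when H₁ is actually true (false negative).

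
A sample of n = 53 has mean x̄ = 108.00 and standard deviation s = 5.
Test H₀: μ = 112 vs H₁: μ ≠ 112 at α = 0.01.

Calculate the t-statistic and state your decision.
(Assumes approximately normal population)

df = n - 1 = 52
SE = s/√n = 5/√53 = 0.6868
t = (x̄ - μ₀)/SE = (108.00 - 112)/0.6868 = -5.8241
Critical value: t_{0.005,52} = ±2.674
p-value < 0.0001
Decision: reject H₀

Answer: t = -5.8241, reject H₀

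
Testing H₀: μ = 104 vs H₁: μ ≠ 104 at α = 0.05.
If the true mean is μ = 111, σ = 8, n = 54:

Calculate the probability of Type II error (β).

SE = σ/√n = 8/√54 = 1.0887
Critical values: μ₀ ± z_0.025×SE = 104 ± 1.960×1.0887
Acceptance region: (101.8661, 106.1339)
Under H₁ (μ = 111): z_high = (106.1339 - 111)/1.0887 = -4.4696, z_low = (101.8661 - 111)/1.0887 = -8.3897
β = P(not reject | H₁) = Φ(-4.4696) - Φ(-8.3897) ≈ 0.0000

Answer: β ≈ 0.0000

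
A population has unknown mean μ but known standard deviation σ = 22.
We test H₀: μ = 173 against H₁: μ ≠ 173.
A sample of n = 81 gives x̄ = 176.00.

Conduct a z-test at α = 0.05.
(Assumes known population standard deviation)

Standard error: SE = σ/√n = 22/√81 = 2.4444
z-statistic: z = (x̄ - μ₀)/SE = (176.00 - 173)/2.4444 = 1.2273
Critical value: ±1.960
p-value = 0.2197
Decision: fail to reject H₀

Answer: z = 1.2273, fail to reject H₀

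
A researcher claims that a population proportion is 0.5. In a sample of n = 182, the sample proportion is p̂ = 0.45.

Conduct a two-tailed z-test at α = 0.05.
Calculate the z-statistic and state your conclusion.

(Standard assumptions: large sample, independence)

Answer: z = -1.3491, fail to reject H₀

Derivation:
H₀: p = 0.5, H₁: p ≠ 0.5
Standard error: SE = √(p₀(1-p₀)/n) = √(0.5×0.5/182) = 0.037062
z-statistic: z = (p̂ - p₀)/SE = (0.45 - 0.5)/0.037062 = -1.3491
Critical value: z_0.025 = ±1.960
p-value = 0.1773
Decision: fail to reject H₀ at α = 0.05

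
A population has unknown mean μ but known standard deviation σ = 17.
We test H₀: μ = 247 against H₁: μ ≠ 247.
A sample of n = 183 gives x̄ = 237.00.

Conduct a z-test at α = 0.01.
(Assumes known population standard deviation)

Standard error: SE = σ/√n = 17/√183 = 1.2567
z-statistic: z = (x̄ - μ₀)/SE = (237.00 - 247)/1.2567 = -7.9573
Critical value: ±2.576
p-value < 0.0001
Decision: reject H₀

Answer: z = -7.9573, reject H₀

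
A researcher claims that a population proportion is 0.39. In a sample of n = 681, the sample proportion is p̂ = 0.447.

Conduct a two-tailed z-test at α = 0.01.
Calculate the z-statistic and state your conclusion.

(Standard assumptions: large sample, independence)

H₀: p = 0.39, H₁: p ≠ 0.39
Standard error: SE = √(p₀(1-p₀)/n) = √(0.39×0.61/681) = 0.018691
z-statistic: z = (p̂ - p₀)/SE = (0.447 - 0.39)/0.018691 = 3.0496
Critical value: z_0.005 = ±2.576
p-value = 0.0023
Decision: reject H₀ at α = 0.01

Answer: z = 3.0496, reject H₀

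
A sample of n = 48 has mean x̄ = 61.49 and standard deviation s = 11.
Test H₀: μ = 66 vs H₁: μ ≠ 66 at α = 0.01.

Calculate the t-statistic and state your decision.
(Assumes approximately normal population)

Answer: t = -2.8406, reject H₀

Derivation:
df = n - 1 = 47
SE = s/√n = 11/√48 = 1.5877
t = (x̄ - μ₀)/SE = (61.49 - 66)/1.5877 = -2.8406
Critical value: t_{0.005,47} = ±2.685
p-value ≈ 0.0066
Decision: reject H₀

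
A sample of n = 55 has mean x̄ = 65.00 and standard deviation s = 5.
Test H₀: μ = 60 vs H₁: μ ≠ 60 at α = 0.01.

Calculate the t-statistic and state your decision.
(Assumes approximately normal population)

Answer: t = 7.4162, reject H₀

Derivation:
df = n - 1 = 54
SE = s/√n = 5/√55 = 0.6742
t = (x̄ - μ₀)/SE = (65.00 - 60)/0.6742 = 7.4162
Critical value: t_{0.005,54} = ±2.670
p-value < 0.0001
Decision: reject H₀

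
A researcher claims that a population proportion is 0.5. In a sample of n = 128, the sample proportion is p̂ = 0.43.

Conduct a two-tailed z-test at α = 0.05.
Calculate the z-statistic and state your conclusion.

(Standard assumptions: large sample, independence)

Answer: z = -1.5839, fail to reject H₀

Derivation:
H₀: p = 0.5, H₁: p ≠ 0.5
Standard error: SE = √(p₀(1-p₀)/n) = √(0.5×0.5/128) = 0.044194
z-statistic: z = (p̂ - p₀)/SE = (0.43 - 0.5)/0.044194 = -1.5839
Critical value: z_0.025 = ±1.960
p-value = 0.1132
Decision: fail to reject H₀ at α = 0.05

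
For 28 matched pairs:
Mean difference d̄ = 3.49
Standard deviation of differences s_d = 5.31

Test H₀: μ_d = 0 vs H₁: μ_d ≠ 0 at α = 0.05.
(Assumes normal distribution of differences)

df = n - 1 = 27
SE = s_d/√n = 5.31/√28 = 1.0035
t = d̄/SE = 3.49/1.0035 = 3.4778
Critical value: t_{0.025,27} = ±2.052
p-value ≈ 0.0017
Decision: reject H₀

Answer: t = 3.4778, reject H₀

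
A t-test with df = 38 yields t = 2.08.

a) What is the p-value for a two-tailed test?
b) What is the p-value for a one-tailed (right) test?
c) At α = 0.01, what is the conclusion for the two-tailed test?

Using t-distribution with df = 38:
a) Two-tailed: p = 2×P(T > 2.08) = 0.0443
b) One-tailed: p = P(T > 2.08) = 0.0222
c) 0.0443 ≥ 0.01, fail to reject H₀

Answer: a) 0.0443, b) 0.0222, c) fail to reject H₀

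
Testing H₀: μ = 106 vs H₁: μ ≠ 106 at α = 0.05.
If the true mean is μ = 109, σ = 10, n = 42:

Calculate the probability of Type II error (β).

Answer: β ≈ 0.5062

Derivation:
SE = σ/√n = 10/√42 = 1.5430
Critical values: μ₀ ± z_0.025×SE = 106 ± 1.960×1.5430
Acceptance region: (102.9757, 109.0243)
Under H₁ (μ = 109): z_high = (109.0243 - 109)/1.5430 = 0.0157, z_low = (102.9757 - 109)/1.5430 = -3.9043
β = P(not reject | H₁) = Φ(0.0157) - Φ(-3.9043) ≈ 0.5062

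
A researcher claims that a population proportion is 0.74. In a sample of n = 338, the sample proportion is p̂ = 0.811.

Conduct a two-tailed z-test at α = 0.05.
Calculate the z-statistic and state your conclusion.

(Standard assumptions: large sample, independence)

Answer: z = 2.9758, reject H₀

Derivation:
H₀: p = 0.74, H₁: p ≠ 0.74
Standard error: SE = √(p₀(1-p₀)/n) = √(0.74×0.26/338) = 0.023859
z-statistic: z = (p̂ - p₀)/SE = (0.811 - 0.74)/0.023859 = 2.9758
Critical value: z_0.025 = ±1.960
p-value = 0.0029
Decision: reject H₀ at α = 0.05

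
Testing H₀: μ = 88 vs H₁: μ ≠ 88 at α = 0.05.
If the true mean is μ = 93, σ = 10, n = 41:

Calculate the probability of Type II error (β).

Answer: β ≈ 0.1072

Derivation:
SE = σ/√n = 10/√41 = 1.5617
Critical values: μ₀ ± z_0.025×SE = 88 ± 1.960×1.5617
Acceptance region: (84.9391, 91.0609)
Under H₁ (μ = 93): z_high = (91.0609 - 93)/1.5617 = -1.2417, z_low = (84.9391 - 93)/1.5617 = -5.1616
β = P(not reject | H₁) = Φ(-1.2417) - Φ(-5.1616) ≈ 0.1072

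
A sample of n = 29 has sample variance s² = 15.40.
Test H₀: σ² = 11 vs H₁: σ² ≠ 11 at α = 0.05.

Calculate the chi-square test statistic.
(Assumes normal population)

Answer: χ² = 39.2000, fail to reject H₀

Derivation:
df = n - 1 = 28
χ² = (n-1)s²/σ₀² = 28×15.40/11 = 39.2000
Critical values: χ²_{0.975,28} = 15.308, χ²_{0.025,28} = 44.461
Rejection region: χ² < 15.308 or χ² > 44.461
Decision: fail to reject H₀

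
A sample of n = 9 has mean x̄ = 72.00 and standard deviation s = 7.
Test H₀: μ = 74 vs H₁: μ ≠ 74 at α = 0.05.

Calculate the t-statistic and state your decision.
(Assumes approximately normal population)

Answer: t = -0.8572, fail to reject H₀

Derivation:
df = n - 1 = 8
SE = s/√n = 7/√9 = 2.3333
t = (x̄ - μ₀)/SE = (72.00 - 74)/2.3333 = -0.8572
Critical value: t_{0.025,8} = ±2.306
p-value ≈ 0.4163
Decision: fail to reject H₀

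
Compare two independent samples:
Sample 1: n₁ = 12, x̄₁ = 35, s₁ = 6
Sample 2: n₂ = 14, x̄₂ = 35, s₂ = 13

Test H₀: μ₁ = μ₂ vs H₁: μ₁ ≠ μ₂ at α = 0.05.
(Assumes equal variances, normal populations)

Answer: t = 0.0000, fail to reject H₀

Derivation:
Pooled variance: s²_p = [11×6² + 13×13²]/(24) = 108.0417
s_p = 10.3943
SE = s_p×√(1/n₁ + 1/n₂) = 10.3943×√(1/12 + 1/14) = 4.0891
t = (x̄₁ - x̄₂)/SE = (35 - 35)/4.0891 = 0.0000
df = 24, t-critical = ±2.064
Decision: fail to reject H₀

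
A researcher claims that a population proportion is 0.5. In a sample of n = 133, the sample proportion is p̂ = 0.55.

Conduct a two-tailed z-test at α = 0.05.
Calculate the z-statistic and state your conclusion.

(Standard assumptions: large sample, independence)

H₀: p = 0.5, H₁: p ≠ 0.5
Standard error: SE = √(p₀(1-p₀)/n) = √(0.5×0.5/133) = 0.043355
z-statistic: z = (p̂ - p₀)/SE = (0.55 - 0.5)/0.043355 = 1.1533
Critical value: z_0.025 = ±1.960
p-value = 0.2488
Decision: fail to reject H₀ at α = 0.05

Answer: z = 1.1533, fail to reject H₀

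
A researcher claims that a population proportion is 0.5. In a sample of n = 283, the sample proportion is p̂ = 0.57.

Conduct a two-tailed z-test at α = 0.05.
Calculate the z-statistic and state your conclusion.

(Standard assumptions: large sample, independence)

H₀: p = 0.5, H₁: p ≠ 0.5
Standard error: SE = √(p₀(1-p₀)/n) = √(0.5×0.5/283) = 0.029722
z-statistic: z = (p̂ - p₀)/SE = (0.57 - 0.5)/0.029722 = 2.3552
Critical value: z_0.025 = ±1.960
p-value = 0.0185
Decision: reject H₀ at α = 0.05

Answer: z = 2.3552, reject H₀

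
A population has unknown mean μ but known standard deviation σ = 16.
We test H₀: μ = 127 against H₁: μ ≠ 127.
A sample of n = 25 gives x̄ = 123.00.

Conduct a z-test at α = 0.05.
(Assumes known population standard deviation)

Answer: z = -1.2500, fail to reject H₀

Derivation:
Standard error: SE = σ/√n = 16/√25 = 3.2000
z-statistic: z = (x̄ - μ₀)/SE = (123.00 - 127)/3.2000 = -1.2500
Critical value: ±1.960
p-value = 0.2113
Decision: fail to reject H₀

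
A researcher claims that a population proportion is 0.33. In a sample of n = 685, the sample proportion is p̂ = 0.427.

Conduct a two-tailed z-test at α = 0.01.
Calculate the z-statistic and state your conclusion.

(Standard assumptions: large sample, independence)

H₀: p = 0.33, H₁: p ≠ 0.33
Standard error: SE = √(p₀(1-p₀)/n) = √(0.33×0.67/685) = 0.017966
z-statistic: z = (p̂ - p₀)/SE = (0.427 - 0.33)/0.017966 = 5.3991
Critical value: z_0.005 = ±2.576
p-value < 0.0001
Decision: reject H₀ at α = 0.01

Answer: z = 5.3991, reject H₀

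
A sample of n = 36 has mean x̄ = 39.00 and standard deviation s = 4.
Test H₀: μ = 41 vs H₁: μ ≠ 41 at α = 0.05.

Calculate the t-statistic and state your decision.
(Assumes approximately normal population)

Answer: t = -2.9999, reject H₀

Derivation:
df = n - 1 = 35
SE = s/√n = 4/√36 = 0.6667
t = (x̄ - μ₀)/SE = (39.00 - 41)/0.6667 = -2.9999
Critical value: t_{0.025,35} = ±2.030
p-value ≈ 0.0050
Decision: reject H₀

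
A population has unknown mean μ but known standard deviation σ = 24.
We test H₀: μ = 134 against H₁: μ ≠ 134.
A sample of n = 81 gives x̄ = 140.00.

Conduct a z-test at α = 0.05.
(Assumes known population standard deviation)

Answer: z = 2.2500, reject H₀

Derivation:
Standard error: SE = σ/√n = 24/√81 = 2.6667
z-statistic: z = (x̄ - μ₀)/SE = (140.00 - 134)/2.6667 = 2.2500
Critical value: ±1.960
p-value = 0.0244
Decision: reject H₀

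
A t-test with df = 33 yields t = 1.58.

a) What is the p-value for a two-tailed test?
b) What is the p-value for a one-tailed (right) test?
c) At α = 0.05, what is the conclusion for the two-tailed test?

Using t-distribution with df = 33:
a) Two-tailed: p = 2×P(T > 1.58) = 0.1236
b) One-tailed: p = P(T > 1.58) = 0.0618
c) 0.1236 ≥ 0.05, fail to reject H₀

Answer: a) 0.1236, b) 0.0618, c) fail to reject H₀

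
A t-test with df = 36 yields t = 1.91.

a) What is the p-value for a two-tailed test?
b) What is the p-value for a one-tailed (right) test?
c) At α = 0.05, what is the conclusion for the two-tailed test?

Answer: a) 0.0641, b) 0.0321, c) fail to reject H₀

Derivation:
Using t-distribution with df = 36:
a) Two-tailed: p = 2×P(T > 1.91) = 0.0641
b) One-tailed: p = P(T > 1.91) = 0.0321
c) 0.0641 ≥ 0.05, fail to reject H₀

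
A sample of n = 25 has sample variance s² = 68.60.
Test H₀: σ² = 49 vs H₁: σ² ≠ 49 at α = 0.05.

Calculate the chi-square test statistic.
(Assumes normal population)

Answer: χ² = 33.6000, fail to reject H₀

Derivation:
df = n - 1 = 24
χ² = (n-1)s²/σ₀² = 24×68.60/49 = 33.6000
Critical values: χ²_{0.975,24} = 12.401, χ²_{0.025,24} = 39.364
Rejection region: χ² < 12.401 or χ² > 39.364
Decision: fail to reject H₀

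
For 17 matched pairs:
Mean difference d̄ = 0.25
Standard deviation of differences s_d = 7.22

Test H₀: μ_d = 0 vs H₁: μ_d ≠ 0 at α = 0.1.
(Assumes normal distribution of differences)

df = n - 1 = 16
SE = s_d/√n = 7.22/√17 = 1.7511
t = d̄/SE = 0.25/1.7511 = 0.1428
Critical value: t_{0.05,16} = ±1.746
p-value ≈ 0.8882
Decision: fail to reject H₀

Answer: t = 0.1428, fail to reject H₀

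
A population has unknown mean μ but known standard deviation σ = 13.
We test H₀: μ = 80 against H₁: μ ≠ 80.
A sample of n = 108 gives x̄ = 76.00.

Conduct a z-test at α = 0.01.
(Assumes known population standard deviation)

Answer: z = -3.1977, reject H₀

Derivation:
Standard error: SE = σ/√n = 13/√108 = 1.2509
z-statistic: z = (x̄ - μ₀)/SE = (76.00 - 80)/1.2509 = -3.1977
Critical value: ±2.576
p-value = 0.0014
Decision: reject H₀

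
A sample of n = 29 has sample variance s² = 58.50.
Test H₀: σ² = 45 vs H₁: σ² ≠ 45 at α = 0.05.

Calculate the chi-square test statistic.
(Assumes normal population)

df = n - 1 = 28
χ² = (n-1)s²/σ₀² = 28×58.50/45 = 36.4000
Critical values: χ²_{0.975,28} = 15.308, χ²_{0.025,28} = 44.461
Rejection region: χ² < 15.308 or χ² > 44.461
Decision: fail to reject H₀

Answer: χ² = 36.4000, fail to reject H₀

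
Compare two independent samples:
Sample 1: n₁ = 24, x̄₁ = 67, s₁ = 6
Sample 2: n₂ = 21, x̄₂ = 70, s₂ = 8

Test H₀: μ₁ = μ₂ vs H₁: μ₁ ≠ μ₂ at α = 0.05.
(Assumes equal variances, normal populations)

Answer: t = -1.4339, fail to reject H₀

Derivation:
Pooled variance: s²_p = [23×6² + 20×8²]/(43) = 49.0233
s_p = 7.0017
SE = s_p×√(1/n₁ + 1/n₂) = 7.0017×√(1/24 + 1/21) = 2.0922
t = (x̄₁ - x̄₂)/SE = (67 - 70)/2.0922 = -1.4339
df = 43, t-critical = ±2.017
Decision: fail to reject H₀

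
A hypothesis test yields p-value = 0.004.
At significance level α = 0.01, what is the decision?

Compare p-value to α:
0.004 < 0.01
Decision: reject H₀

Answer: reject H₀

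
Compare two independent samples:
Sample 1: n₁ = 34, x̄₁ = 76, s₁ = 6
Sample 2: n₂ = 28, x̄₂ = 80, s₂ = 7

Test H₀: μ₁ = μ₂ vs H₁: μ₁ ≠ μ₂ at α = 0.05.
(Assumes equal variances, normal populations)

Pooled variance: s²_p = [33×6² + 27×7²]/(60) = 41.8500
s_p = 6.4692
SE = s_p×√(1/n₁ + 1/n₂) = 6.4692×√(1/34 + 1/28) = 1.6509
t = (x̄₁ - x̄₂)/SE = (76 - 80)/1.6509 = -2.4229
df = 60, t-critical = ±2.000
Decision: reject H₀

Answer: t = -2.4229, reject H₀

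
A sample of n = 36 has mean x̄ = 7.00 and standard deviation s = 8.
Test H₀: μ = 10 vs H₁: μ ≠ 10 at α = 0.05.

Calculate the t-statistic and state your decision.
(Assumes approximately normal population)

df = n - 1 = 35
SE = s/√n = 8/√36 = 1.3333
t = (x̄ - μ₀)/SE = (7.00 - 10)/1.3333 = -2.2501
Critical value: t_{0.025,35} = ±2.030
p-value ≈ 0.0308
Decision: reject H₀

Answer: t = -2.2501, reject H₀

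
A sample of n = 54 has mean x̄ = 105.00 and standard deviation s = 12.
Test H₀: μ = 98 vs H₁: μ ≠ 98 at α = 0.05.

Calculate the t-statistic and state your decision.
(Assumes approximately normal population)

Answer: t = 4.2866, reject H₀

Derivation:
df = n - 1 = 53
SE = s/√n = 12/√54 = 1.6330
t = (x̄ - μ₀)/SE = (105.00 - 98)/1.6330 = 4.2866
Critical value: t_{0.025,53} = ±2.006
p-value ≈ 0.0001
Decision: reject H₀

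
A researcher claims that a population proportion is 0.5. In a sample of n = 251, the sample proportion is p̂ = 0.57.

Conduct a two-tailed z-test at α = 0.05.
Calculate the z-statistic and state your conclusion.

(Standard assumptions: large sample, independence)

Answer: z = 2.2180, reject H₀

Derivation:
H₀: p = 0.5, H₁: p ≠ 0.5
Standard error: SE = √(p₀(1-p₀)/n) = √(0.5×0.5/251) = 0.031560
z-statistic: z = (p̂ - p₀)/SE = (0.57 - 0.5)/0.031560 = 2.2180
Critical value: z_0.025 = ±1.960
p-value = 0.0266
Decision: reject H₀ at α = 0.05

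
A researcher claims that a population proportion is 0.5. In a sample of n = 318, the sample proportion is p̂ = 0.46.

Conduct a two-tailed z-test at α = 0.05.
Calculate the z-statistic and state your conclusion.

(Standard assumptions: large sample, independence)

H₀: p = 0.5, H₁: p ≠ 0.5
Standard error: SE = √(p₀(1-p₀)/n) = √(0.5×0.5/318) = 0.028039
z-statistic: z = (p̂ - p₀)/SE = (0.46 - 0.5)/0.028039 = -1.4266
Critical value: z_0.025 = ±1.960
p-value = 0.1537
Decision: fail to reject H₀ at α = 0.05

Answer: z = -1.4266, fail to reject H₀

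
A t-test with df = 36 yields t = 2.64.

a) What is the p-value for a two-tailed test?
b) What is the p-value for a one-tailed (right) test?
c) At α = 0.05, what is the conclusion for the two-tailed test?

Using t-distribution with df = 36:
a) Two-tailed: p = 2×P(T > 2.64) = 0.0122
b) One-tailed: p = P(T > 2.64) = 0.0061
c) 0.0122 < 0.05, reject H₀

Answer: a) 0.0122, b) 0.0061, c) reject H₀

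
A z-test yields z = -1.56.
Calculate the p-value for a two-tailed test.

Answer: p-value ≈ 0.1188

Derivation:
For z = -1.56:
p = 2×P(Z > |-1.56|) = 2×(1 - Φ(1.56)) = 0.1188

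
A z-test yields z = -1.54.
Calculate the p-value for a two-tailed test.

For z = -1.54:
p = 2×P(Z > |-1.54|) = 2×(1 - Φ(1.54)) = 0.1236

Answer: p-value ≈ 0.1236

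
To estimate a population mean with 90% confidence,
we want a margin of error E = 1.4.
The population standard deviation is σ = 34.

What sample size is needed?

z_0.05 = 1.645
n = (z×σ/E)² = (1.645×34/1.4)²
n = 1596.0025
Round up: n = 1597

Answer: n = 1597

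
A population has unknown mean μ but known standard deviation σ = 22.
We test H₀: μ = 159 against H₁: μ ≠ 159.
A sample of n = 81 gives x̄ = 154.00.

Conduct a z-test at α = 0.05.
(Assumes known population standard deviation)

Standard error: SE = σ/√n = 22/√81 = 2.4444
z-statistic: z = (x̄ - μ₀)/SE = (154.00 - 159)/2.4444 = -2.0455
Critical value: ±1.960
p-value = 0.0408
Decision: reject H₀

Answer: z = -2.0455, reject H₀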